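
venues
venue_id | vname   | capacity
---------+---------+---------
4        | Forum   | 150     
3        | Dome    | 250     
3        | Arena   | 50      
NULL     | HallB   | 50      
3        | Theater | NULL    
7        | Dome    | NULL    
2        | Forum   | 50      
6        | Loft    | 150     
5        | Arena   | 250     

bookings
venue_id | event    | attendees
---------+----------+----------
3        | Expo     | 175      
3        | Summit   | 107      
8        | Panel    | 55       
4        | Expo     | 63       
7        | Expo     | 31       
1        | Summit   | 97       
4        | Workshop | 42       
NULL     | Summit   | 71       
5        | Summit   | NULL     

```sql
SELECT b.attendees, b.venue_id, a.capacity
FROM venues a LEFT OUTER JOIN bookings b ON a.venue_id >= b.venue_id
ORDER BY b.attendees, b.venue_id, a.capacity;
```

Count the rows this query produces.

35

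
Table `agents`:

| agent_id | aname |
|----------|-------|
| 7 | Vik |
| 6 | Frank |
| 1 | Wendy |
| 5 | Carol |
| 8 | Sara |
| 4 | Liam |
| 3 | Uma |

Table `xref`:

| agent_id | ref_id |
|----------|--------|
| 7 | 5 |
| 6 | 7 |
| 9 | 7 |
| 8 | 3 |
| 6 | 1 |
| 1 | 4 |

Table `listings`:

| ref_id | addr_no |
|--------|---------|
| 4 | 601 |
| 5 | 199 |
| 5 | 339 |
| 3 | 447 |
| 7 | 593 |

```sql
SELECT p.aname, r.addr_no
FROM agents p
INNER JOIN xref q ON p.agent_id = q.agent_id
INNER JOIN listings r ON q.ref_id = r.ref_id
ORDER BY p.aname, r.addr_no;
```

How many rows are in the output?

5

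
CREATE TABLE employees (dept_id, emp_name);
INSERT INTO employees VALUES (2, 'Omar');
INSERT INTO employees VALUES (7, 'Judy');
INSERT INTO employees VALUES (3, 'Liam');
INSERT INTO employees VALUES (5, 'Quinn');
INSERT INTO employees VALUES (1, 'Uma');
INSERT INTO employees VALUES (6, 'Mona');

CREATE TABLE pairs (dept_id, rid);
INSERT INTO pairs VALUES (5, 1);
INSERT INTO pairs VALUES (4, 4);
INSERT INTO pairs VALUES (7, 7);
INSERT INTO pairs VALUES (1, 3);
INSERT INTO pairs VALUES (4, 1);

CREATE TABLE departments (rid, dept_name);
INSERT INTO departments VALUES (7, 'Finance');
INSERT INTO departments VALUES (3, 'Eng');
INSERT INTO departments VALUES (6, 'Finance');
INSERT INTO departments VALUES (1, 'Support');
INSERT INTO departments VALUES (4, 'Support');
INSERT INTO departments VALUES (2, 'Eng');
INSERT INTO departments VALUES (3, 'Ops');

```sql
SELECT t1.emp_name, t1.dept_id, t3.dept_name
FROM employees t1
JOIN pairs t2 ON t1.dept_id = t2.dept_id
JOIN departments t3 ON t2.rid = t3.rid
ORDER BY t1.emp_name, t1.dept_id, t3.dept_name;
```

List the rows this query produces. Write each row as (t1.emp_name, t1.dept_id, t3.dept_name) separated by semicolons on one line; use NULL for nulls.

(Judy, 7, Finance); (Quinn, 5, Support); (Uma, 1, Eng); (Uma, 1, Ops)

Step 1 — t1 INNER JOIN t2 on dept_id → 3 row(s).
Then INNER JOIN `departments t3` on rid: keep only rows whose t2.rid appears in t3.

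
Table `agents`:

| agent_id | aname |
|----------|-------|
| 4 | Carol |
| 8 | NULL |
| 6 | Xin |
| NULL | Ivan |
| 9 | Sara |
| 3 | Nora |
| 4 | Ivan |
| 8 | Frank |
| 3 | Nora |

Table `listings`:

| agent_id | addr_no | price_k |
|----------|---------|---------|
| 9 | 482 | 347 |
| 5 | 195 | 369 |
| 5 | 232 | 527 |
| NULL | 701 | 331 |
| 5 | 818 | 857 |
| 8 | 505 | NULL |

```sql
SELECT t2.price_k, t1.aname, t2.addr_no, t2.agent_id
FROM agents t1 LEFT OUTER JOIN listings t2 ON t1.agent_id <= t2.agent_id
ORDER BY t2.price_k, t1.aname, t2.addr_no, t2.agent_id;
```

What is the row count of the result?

28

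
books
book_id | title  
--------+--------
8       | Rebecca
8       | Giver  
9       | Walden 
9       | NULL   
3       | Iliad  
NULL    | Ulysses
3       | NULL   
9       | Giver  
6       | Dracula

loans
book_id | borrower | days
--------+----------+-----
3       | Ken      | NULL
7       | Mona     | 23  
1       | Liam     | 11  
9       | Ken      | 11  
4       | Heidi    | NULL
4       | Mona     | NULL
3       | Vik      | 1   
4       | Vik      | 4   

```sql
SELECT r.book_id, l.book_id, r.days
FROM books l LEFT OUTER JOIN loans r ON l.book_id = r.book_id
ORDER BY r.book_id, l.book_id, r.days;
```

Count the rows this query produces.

11

LEFT JOIN keeps every row from `books`; unmatched rows get NULL for `loans`'s columns.
Matching on l.book_id = r.book_id. A NULL in a compared column never satisfies the condition.
- l (book_id=8) has no partner → padded with NULL.
- l (book_id=8) has no partner → padded with NULL.
- l (book_id=9) pairs with 1 row(s) of r.
- l (book_id=9) pairs with 1 row(s) of r.
- l (book_id=3) pairs with 2 row(s) of r.
- l (book_id=NULL) has no partner → padded with NULL.
- l (book_id=3) pairs with 2 row(s) of r.
- l (book_id=9) pairs with 1 row(s) of r.
- l (book_id=6) has no partner → padded with NULL.
Total: 7 matched + 4 padded = 11 rows.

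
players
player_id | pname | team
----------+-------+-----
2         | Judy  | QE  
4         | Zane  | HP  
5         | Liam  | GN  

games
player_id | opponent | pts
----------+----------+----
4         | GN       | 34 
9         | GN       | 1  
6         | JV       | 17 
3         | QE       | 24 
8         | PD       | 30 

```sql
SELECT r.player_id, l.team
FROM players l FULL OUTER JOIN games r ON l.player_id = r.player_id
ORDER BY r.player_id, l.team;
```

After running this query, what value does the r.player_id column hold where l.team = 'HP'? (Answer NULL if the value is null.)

FULL OUTER JOIN keeps every row from both sides; unmatched rows get NULL for the other side's columns.
Matching on l.player_id = r.player_id.
- player_id=2: no r row matches, row kept with r columns NULL.
- player_id=4: 1 matching r row(s), so 1 row(s) emitted.
- player_id=5: no r row matches, row kept with r columns NULL.
- 4 r row(s) had no l match → kept, l columns NULL.

4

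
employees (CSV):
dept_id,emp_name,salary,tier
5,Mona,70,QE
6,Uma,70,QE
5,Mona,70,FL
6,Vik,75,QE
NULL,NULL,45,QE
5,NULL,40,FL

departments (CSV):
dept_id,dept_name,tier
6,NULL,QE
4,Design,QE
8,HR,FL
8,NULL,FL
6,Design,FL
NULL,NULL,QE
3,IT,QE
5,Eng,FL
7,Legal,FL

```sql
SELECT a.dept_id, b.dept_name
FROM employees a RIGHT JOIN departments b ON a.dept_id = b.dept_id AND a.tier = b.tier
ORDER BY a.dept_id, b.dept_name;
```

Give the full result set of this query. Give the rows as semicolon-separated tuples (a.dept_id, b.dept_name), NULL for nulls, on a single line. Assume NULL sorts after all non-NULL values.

(5, Eng); (5, Eng); (6, NULL); (6, NULL); (NULL, Design); (NULL, Design); (NULL, HR); (NULL, IT); (NULL, Legal); (NULL, NULL); (NULL, NULL)

RIGHT JOIN keeps every row from `departments`; unmatched rows get NULL for `employees`'s columns.
Matching on a.dept_id = b.dept_id AND a.tier = b.tier. A NULL in a compared column never satisfies the condition.
- a (dept_id=5, tier=QE) has no partner in b.
- a (dept_id=6, tier=QE) pairs with 1 row(s) of b.
- a (dept_id=5, tier=FL) pairs with 1 row(s) of b.
- a (dept_id=6, tier=QE) pairs with 1 row(s) of b.
- a (dept_id=NULL, tier=QE) has no partner in b.
- a (dept_id=5, tier=FL) pairs with 1 row(s) of b.
- plus 7 unmatched b row(s), each kept with NULL a columns.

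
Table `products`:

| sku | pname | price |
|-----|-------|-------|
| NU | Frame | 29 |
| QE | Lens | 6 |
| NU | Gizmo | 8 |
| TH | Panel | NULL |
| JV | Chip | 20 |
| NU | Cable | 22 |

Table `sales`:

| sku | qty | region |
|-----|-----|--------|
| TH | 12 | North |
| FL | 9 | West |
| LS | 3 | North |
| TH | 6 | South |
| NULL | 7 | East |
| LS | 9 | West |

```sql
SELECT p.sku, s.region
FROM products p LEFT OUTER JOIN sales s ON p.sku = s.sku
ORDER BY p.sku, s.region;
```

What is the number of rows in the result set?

7

LEFT JOIN keeps every row from `products`; unmatched rows get NULL for `sales`'s columns.
Matching on p.sku = s.sku. A NULL in a compared column never satisfies the condition.
Matched pairs: 2; unmatched p rows kept: 5.
Total: 2 matched + 5 padded = 7 rows.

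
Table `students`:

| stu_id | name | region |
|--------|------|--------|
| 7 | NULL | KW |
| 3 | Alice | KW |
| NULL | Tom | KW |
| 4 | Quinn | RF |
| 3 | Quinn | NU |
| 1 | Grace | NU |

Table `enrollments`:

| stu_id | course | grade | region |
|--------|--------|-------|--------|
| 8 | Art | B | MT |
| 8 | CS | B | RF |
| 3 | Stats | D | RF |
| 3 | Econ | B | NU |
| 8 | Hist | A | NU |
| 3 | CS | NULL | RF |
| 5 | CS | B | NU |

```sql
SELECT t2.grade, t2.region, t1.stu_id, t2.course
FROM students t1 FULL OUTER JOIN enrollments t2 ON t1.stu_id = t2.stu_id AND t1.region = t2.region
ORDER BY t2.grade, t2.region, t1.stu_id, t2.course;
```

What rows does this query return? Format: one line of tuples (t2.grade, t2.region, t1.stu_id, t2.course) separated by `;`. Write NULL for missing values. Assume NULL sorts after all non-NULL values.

(A, NU, NULL, Hist); (B, MT, NULL, Art); (B, NU, 3, Econ); (B, NU, NULL, CS); (B, RF, NULL, CS); (D, RF, NULL, Stats); (NULL, RF, NULL, CS); (NULL, NULL, 1, NULL); (NULL, NULL, 3, NULL); (NULL, NULL, 4, NULL); (NULL, NULL, 7, NULL); (NULL, NULL, NULL, NULL)

FULL OUTER JOIN keeps every row from both sides; unmatched rows get NULL for the other side's columns.
Matching on t1.stu_id = t2.stu_id AND t1.region = t2.region. A NULL in a compared column never satisfies the condition.
- stu_id=7, region=KW: no t2 row matches, row kept with t2 columns NULL.
- stu_id=3, region=KW: no t2 row matches, row kept with t2 columns NULL.
- stu_id=NULL, region=KW: no t2 row matches, row kept with t2 columns NULL.
- stu_id=4, region=RF: no t2 row matches, row kept with t2 columns NULL.
- stu_id=3, region=NU: 1 matching t2 row(s), so 1 row(s) emitted.
- stu_id=1, region=NU: no t2 row matches, row kept with t2 columns NULL.
- 6 t2 row(s) had no t1 match → kept, t1 columns NULL.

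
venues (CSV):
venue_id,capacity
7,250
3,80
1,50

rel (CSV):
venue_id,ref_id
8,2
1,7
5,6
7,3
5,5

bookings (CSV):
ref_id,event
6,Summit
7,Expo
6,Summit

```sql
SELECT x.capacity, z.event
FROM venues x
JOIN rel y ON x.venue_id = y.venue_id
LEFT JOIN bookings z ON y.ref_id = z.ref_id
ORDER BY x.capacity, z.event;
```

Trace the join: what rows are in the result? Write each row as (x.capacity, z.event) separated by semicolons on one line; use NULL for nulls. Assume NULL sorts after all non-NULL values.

Step 1 — x INNER JOIN y on venue_id → 2 row(s).
Then LEFT JOIN `bookings z` on ref_id: each of those 2 rows is kept; rows whose y.ref_id has no match in z get NULL for z's columns.

(50, Expo); (250, NULL)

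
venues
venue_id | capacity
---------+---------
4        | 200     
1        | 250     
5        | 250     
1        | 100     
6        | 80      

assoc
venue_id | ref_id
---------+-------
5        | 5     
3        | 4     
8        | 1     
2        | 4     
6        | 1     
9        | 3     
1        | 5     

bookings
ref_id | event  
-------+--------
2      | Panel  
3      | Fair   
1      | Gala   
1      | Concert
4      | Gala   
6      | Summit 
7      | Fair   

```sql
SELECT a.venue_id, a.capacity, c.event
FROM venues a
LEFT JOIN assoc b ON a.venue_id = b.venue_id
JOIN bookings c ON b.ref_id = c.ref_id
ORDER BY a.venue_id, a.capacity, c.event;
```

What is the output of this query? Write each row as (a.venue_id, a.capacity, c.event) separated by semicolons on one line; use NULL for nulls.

(6, 80, Concert); (6, 80, Gala)

Evaluate left to right. First `venues a LEFT JOIN assoc b` on venue_id: 5 row(s).
Then INNER JOIN `bookings c` on ref_id: keep only rows whose b.ref_id appears in c.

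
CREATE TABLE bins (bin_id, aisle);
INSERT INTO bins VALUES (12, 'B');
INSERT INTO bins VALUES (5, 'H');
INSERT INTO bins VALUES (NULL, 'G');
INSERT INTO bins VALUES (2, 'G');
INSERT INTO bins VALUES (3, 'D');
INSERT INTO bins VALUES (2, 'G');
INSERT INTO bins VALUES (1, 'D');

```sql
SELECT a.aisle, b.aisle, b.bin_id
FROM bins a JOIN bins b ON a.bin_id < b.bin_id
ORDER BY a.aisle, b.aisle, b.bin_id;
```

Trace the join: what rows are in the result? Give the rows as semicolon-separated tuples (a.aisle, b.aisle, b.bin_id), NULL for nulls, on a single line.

INNER JOIN keeps only pairs where the ON condition holds.
Matching on a.bin_id < b.bin_id. A NULL in a compared column never satisfies the condition.
- a (bin_id=12) has no partner → excluded.
- a (bin_id=5) pairs with 1 row(s) of b.
- a (bin_id=NULL) has no partner → excluded.
- a (bin_id=2) pairs with 3 row(s) of b.
- a (bin_id=3) pairs with 2 row(s) of b.
- a (bin_id=2) pairs with 3 row(s) of b.
- a (bin_id=1) pairs with 5 row(s) of b.

(D, B, 12); (D, B, 12); (D, D, 3); (D, G, 2); (D, G, 2); (D, H, 5); (D, H, 5); (G, B, 12); (G, B, 12); (G, D, 3); (G, D, 3); (G, H, 5); (G, H, 5); (H, B, 12)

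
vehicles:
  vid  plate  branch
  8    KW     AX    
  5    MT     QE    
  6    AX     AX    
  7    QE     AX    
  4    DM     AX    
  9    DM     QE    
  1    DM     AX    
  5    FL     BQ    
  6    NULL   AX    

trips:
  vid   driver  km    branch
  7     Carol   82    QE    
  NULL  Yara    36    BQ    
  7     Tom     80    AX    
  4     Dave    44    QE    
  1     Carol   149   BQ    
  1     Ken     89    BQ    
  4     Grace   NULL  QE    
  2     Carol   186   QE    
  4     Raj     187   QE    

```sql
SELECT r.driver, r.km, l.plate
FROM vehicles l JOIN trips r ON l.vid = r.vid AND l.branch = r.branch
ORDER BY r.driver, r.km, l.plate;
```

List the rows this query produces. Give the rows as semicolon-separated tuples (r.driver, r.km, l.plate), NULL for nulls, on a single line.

INNER JOIN keeps only pairs where the ON condition holds.
Matching on l.vid = r.vid AND l.branch = r.branch. A NULL in a compared column never satisfies the condition.
- l row (vid=8, branch=AX): no match → dropped.
- l row (vid=5, branch=QE): no match → dropped.
- l row (vid=6, branch=AX): no match → dropped.
- l row (vid=7, branch=AX): matches 1 r row(s) → 1 output row(s).
- l row (vid=4, branch=AX): no match → dropped.
- l row (vid=9, branch=QE): no match → dropped.
- l row (vid=1, branch=AX): no match → dropped.
- l row (vid=5, branch=BQ): no match → dropped.
- l row (vid=6, branch=AX): no match → dropped.
After projecting and ordering:
r.driver | r.km | l.plate
Tom | 80 | QE

(Tom, 80, QE)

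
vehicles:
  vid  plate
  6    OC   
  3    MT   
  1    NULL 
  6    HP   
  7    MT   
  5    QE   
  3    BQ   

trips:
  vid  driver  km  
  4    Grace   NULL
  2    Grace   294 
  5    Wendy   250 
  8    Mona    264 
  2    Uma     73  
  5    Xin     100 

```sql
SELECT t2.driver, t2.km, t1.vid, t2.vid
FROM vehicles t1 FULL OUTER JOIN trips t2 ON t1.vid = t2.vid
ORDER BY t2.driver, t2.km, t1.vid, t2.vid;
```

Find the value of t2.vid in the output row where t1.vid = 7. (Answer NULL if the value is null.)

NULL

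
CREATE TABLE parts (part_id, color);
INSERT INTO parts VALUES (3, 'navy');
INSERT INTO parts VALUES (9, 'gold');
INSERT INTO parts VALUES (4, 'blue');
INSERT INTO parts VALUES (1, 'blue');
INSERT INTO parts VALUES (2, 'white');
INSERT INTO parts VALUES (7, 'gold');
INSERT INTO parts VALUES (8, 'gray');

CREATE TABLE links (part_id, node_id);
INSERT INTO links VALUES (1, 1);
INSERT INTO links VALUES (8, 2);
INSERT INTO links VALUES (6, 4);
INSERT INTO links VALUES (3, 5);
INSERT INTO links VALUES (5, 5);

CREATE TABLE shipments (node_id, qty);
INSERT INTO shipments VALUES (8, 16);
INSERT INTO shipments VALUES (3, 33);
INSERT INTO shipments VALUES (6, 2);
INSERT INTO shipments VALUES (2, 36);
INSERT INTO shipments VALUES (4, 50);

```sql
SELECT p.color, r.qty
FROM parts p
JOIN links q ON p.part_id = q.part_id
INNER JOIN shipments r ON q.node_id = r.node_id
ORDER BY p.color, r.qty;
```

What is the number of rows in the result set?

Joins associate left-to-right: parts INNER JOIN links on part_id gives 3 intermediate row(s).
Then INNER JOIN `shipments r` on node_id: keep only rows whose q.node_id appears in r.
Result: 1 row(s).

1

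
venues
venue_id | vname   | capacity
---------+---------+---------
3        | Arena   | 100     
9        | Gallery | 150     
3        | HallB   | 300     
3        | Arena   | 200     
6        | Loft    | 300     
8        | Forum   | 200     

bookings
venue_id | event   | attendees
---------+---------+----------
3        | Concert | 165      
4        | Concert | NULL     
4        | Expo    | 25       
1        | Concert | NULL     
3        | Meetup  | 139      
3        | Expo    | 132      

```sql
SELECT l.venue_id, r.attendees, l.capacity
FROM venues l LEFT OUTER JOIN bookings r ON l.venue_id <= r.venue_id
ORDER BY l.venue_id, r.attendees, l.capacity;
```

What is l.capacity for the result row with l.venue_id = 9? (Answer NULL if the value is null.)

150

LEFT JOIN keeps every row from `venues`; unmatched rows get NULL for `bookings`'s columns.
Matching on l.venue_id <= r.venue_id.
Matched pairs: 15; unmatched l rows kept: 3.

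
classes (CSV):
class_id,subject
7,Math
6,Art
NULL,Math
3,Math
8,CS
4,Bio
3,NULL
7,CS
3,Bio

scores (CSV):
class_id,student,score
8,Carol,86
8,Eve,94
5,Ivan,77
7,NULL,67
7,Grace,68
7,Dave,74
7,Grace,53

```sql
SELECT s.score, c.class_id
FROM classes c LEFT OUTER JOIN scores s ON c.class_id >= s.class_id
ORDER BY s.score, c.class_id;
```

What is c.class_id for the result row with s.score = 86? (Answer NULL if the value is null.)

LEFT JOIN keeps every row from `classes`; unmatched rows get NULL for `scores`'s columns.
Matching on c.class_id >= s.class_id. A NULL in a compared column never satisfies the condition.
- class_id=7: 5 matching s row(s), so 5 row(s) emitted.
- class_id=6: 1 matching s row(s), so 1 row(s) emitted.
- class_id=NULL: no s row matches, row kept with s columns NULL.
- class_id=3: no s row matches, row kept with s columns NULL.
- class_id=8: 7 matching s row(s), so 7 row(s) emitted.
- class_id=4: no s row matches, row kept with s columns NULL.
- class_id=3: no s row matches, row kept with s columns NULL.
- class_id=7: 5 matching s row(s), so 5 row(s) emitted.
- class_id=3: no s row matches, row kept with s columns NULL.

8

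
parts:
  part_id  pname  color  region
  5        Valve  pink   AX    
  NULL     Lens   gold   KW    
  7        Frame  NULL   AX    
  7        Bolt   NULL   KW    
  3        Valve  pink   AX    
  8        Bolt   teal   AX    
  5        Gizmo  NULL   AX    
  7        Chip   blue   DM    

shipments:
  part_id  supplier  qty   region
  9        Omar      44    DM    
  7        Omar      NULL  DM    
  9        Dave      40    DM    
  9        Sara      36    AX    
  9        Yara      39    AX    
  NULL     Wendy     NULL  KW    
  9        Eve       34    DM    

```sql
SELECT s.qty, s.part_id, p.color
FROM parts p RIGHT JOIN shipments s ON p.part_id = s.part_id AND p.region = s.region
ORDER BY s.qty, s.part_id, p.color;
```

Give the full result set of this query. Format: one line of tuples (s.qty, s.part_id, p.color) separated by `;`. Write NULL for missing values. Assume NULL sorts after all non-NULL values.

(34, 9, NULL); (36, 9, NULL); (39, 9, NULL); (40, 9, NULL); (44, 9, NULL); (NULL, 7, blue); (NULL, NULL, NULL)

RIGHT JOIN keeps every row from `shipments`; unmatched rows get NULL for `parts`'s columns.
Matching on p.part_id = s.part_id AND p.region = s.region. A NULL in a compared column never satisfies the condition.
Matched pairs: 1; unmatched s rows kept: 6.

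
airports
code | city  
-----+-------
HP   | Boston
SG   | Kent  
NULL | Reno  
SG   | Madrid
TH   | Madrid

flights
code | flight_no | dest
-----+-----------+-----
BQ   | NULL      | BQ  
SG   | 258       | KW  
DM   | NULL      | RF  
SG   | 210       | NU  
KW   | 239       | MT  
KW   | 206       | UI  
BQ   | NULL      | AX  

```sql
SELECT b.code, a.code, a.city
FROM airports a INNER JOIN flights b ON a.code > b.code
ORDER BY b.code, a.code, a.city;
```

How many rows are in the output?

INNER JOIN keeps only pairs where the ON condition holds.
Matching on a.code > b.code. A NULL in a compared column never satisfies the condition.
- a row (code=HP): matches 3 b row(s) → 3 output row(s).
- a row (code=SG): matches 5 b row(s) → 5 output row(s).
- a row (code=NULL): no match → dropped.
- a row (code=SG): matches 5 b row(s) → 5 output row(s).
- a row (code=TH): matches 7 b row(s) → 7 output row(s).
Total: 20 rows.

20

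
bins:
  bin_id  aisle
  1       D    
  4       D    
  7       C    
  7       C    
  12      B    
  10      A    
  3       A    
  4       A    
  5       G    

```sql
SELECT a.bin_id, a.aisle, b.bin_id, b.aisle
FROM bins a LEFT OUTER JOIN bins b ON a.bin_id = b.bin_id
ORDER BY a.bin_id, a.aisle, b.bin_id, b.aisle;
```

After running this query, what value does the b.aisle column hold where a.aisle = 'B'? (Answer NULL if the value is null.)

B

LEFT JOIN keeps every row from `bins a`; unmatched rows get NULL for `bins b`'s columns.
Matching on a.bin_id = b.bin_id.
Matched pairs: 13; unmatched a rows kept: 0.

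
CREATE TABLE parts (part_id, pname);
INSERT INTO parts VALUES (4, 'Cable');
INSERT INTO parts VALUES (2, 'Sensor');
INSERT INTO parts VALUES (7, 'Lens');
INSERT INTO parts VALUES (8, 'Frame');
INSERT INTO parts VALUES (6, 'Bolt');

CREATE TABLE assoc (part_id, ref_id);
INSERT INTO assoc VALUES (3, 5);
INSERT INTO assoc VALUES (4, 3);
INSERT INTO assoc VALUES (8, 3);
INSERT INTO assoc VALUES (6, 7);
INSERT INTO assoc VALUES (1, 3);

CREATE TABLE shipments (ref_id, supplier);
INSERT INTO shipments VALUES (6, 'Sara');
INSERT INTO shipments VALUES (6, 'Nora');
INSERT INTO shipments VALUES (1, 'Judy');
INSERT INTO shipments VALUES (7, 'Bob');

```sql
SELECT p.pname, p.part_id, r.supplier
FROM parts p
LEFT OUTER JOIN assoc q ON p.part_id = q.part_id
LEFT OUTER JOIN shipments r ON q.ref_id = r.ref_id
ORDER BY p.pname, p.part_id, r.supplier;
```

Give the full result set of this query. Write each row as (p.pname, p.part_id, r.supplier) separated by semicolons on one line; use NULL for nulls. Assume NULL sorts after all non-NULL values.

(Bolt, 6, Bob); (Cable, 4, NULL); (Frame, 8, NULL); (Lens, 7, NULL); (Sensor, 2, NULL)

Joins associate left-to-right: parts LEFT JOIN assoc on part_id gives 5 intermediate row(s).
Then LEFT JOIN `shipments r` on ref_id: each of those 5 rows is kept; rows whose q.ref_id has no match in r get NULL for r's columns.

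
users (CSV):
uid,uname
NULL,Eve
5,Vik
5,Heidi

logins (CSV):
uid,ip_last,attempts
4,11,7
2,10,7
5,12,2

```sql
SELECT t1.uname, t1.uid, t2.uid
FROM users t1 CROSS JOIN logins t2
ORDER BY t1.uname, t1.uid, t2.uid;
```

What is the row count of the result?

CROSS JOIN pairs every row of `users` with every row of `logins`: 3 × 3 = 9 rows.

9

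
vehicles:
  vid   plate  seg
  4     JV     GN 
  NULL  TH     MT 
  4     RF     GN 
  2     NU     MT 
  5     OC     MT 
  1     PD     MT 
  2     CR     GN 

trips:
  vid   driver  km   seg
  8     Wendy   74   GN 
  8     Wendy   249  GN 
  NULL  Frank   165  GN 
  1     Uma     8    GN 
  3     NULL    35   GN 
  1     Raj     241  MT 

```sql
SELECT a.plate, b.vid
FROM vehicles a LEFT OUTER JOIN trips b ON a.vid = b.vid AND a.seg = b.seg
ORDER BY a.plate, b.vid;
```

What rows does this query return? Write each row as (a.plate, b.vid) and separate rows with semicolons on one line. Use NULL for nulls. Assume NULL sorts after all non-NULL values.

(CR, NULL); (JV, NULL); (NU, NULL); (OC, NULL); (PD, 1); (RF, NULL); (TH, NULL)

LEFT JOIN keeps every row from `vehicles`; unmatched rows get NULL for `trips`'s columns.
Matching on a.vid = b.vid AND a.seg = b.seg. A NULL in a compared column never satisfies the condition.
Matched pairs: 1; unmatched a rows kept: 6.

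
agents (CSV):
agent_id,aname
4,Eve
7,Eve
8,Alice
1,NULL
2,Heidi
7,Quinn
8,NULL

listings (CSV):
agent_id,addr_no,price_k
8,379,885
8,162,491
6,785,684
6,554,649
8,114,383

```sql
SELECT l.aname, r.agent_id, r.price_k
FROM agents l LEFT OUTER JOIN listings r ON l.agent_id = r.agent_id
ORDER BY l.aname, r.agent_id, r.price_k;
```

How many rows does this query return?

LEFT JOIN keeps every row from `agents`; unmatched rows get NULL for `listings`'s columns.
Matching on l.agent_id = r.agent_id.
- l (agent_id=4) has no partner → padded with NULL.
- l (agent_id=7) has no partner → padded with NULL.
- l (agent_id=8) pairs with 3 row(s) of r.
- l (agent_id=1) has no partner → padded with NULL.
- l (agent_id=2) has no partner → padded with NULL.
- l (agent_id=7) has no partner → padded with NULL.
- l (agent_id=8) pairs with 3 row(s) of r.
Total: 6 matched + 5 padded = 11 rows.

11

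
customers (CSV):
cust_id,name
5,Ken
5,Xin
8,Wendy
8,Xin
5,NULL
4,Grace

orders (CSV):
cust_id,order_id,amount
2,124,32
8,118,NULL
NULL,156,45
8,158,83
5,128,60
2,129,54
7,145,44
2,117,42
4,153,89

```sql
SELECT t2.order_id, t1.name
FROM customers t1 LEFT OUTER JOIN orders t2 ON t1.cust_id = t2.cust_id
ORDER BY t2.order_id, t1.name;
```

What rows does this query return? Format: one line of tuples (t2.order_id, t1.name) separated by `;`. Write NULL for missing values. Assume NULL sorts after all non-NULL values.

LEFT JOIN keeps every row from `customers`; unmatched rows get NULL for `orders`'s columns.
Matching on t1.cust_id = t2.cust_id. A NULL in a compared column never satisfies the condition.
Matched pairs: 8; unmatched t1 rows kept: 0.

(118, Wendy); (118, Xin); (128, Ken); (128, Xin); (128, NULL); (153, Grace); (158, Wendy); (158, Xin)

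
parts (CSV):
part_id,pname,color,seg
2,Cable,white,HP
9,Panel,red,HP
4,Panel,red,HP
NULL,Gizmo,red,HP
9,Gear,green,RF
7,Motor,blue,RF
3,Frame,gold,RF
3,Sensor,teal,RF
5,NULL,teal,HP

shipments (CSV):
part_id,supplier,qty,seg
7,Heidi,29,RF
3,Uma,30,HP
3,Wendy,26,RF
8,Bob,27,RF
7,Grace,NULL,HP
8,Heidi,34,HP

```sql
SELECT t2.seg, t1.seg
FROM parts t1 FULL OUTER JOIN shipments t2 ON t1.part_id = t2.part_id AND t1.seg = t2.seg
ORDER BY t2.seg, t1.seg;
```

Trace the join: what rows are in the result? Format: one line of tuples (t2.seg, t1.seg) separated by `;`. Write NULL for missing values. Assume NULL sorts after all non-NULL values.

(HP, NULL); (HP, NULL); (HP, NULL); (RF, RF); (RF, RF); (RF, RF); (RF, NULL); (NULL, HP); (NULL, HP); (NULL, HP); (NULL, HP); (NULL, HP); (NULL, RF)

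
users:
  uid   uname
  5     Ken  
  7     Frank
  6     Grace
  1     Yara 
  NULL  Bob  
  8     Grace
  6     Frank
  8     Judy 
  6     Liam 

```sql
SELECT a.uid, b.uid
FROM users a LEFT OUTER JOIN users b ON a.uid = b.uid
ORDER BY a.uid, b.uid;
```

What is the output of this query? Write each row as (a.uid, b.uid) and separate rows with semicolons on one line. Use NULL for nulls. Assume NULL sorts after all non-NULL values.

LEFT JOIN keeps every row from `users a`; unmatched rows get NULL for `users b`'s columns.
Matching on a.uid = b.uid. A NULL in a compared column never satisfies the condition.
- a (uid=5) pairs with 1 row(s) of b.
- a (uid=7) pairs with 1 row(s) of b.
- a (uid=6) pairs with 3 row(s) of b.
- a (uid=1) pairs with 1 row(s) of b.
- a (uid=NULL) has no partner → padded with NULL.
- a (uid=8) pairs with 2 row(s) of b.
- a (uid=6) pairs with 3 row(s) of b.
- a (uid=8) pairs with 2 row(s) of b.
- a (uid=6) pairs with 3 row(s) of b.

(1, 1); (5, 5); (6, 6); (6, 6); (6, 6); (6, 6); (6, 6); (6, 6); (6, 6); (6, 6); (6, 6); (7, 7); (8, 8); (8, 8); (8, 8); (8, 8); (NULL, NULL)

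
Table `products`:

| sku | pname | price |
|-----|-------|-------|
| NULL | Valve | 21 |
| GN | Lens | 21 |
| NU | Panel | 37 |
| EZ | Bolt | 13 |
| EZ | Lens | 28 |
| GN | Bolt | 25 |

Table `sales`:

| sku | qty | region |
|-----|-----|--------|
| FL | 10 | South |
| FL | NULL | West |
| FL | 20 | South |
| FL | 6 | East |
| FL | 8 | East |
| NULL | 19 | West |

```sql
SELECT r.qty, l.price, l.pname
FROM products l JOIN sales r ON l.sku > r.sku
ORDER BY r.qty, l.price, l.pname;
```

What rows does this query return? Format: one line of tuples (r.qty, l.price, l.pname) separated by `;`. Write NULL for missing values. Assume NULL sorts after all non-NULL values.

(6, 21, Lens); (6, 25, Bolt); (6, 37, Panel); (8, 21, Lens); (8, 25, Bolt); (8, 37, Panel); (10, 21, Lens); (10, 25, Bolt); (10, 37, Panel); (20, 21, Lens); (20, 25, Bolt); (20, 37, Panel); (NULL, 21, Lens); (NULL, 25, Bolt); (NULL, 37, Panel)

INNER JOIN keeps only pairs where the ON condition holds.
Matching on l.sku > r.sku. A NULL in a compared column never satisfies the condition.
- l row (sku=NULL): no match → dropped.
- l row (sku=GN): matches 5 r row(s) → 5 output row(s).
- l row (sku=NU): matches 5 r row(s) → 5 output row(s).
- l row (sku=EZ): no match → dropped.
- l row (sku=EZ): no match → dropped.
- l row (sku=GN): matches 5 r row(s) → 5 output row(s).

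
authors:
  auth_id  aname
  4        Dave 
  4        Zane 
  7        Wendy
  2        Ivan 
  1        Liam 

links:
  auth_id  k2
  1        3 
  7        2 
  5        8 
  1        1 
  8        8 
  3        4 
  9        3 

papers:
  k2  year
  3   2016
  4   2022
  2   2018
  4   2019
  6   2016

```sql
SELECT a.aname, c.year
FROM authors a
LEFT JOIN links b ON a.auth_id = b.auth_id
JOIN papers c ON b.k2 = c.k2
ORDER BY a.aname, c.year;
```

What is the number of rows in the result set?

Joins associate left-to-right: authors LEFT JOIN links on auth_id gives 6 intermediate row(s).
Then INNER JOIN `papers c` on k2: keep only rows whose b.k2 appears in c.
Result: 2 row(s).

2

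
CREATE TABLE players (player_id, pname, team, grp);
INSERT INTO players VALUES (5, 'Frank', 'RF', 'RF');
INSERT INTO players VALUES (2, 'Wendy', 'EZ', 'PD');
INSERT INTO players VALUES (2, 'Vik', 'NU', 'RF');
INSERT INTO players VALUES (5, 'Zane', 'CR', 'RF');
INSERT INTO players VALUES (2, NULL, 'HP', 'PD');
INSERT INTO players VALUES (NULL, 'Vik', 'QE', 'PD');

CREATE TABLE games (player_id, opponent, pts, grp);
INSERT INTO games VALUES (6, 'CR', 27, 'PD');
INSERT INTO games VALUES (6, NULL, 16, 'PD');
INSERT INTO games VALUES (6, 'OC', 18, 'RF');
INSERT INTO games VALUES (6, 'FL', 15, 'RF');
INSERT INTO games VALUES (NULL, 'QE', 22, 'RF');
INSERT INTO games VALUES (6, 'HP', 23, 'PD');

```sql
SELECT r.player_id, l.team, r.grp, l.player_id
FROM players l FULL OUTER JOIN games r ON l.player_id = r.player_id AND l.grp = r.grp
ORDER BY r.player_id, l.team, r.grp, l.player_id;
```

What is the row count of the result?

FULL OUTER JOIN keeps every row from both sides; unmatched rows get NULL for the other side's columns.
Matching on l.player_id = r.player_id AND l.grp = r.grp. A NULL in a compared column never satisfies the condition.
- l[0] player_id=5, grp=RF → no match; kept with NULLs on the r side.
- l[1] player_id=2, grp=PD → no match; kept with NULLs on the r side.
- l[2] player_id=2, grp=RF → no match; kept with NULLs on the r side.
- l[3] player_id=5, grp=RF → no match; kept with NULLs on the r side.
- l[4] player_id=2, grp=PD → no match; kept with NULLs on the r side.
- l[5] player_id=NULL, grp=PD → no match; kept with NULLs on the r side.
- 6 r row(s) had no l match → kept, l columns NULL.
Total: 0 matched + 12 padded = 12 rows.

12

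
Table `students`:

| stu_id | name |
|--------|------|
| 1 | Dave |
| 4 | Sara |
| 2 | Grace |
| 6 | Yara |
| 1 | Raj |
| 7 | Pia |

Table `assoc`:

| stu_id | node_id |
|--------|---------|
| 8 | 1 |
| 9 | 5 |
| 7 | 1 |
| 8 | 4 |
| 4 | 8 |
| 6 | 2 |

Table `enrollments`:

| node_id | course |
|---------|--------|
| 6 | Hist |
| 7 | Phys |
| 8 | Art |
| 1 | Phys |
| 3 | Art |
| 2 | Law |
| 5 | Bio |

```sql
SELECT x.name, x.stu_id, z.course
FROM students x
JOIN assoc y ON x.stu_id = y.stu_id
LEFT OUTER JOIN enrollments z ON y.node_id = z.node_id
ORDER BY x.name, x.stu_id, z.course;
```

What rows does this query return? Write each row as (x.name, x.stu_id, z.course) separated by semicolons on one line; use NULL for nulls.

(Pia, 7, Phys); (Sara, 4, Art); (Yara, 6, Law)

Step 1 — x INNER JOIN y on stu_id → 3 row(s).
Then LEFT JOIN `enrollments z` on node_id: each of those 3 rows is kept; rows whose y.node_id has no match in z get NULL for z's columns.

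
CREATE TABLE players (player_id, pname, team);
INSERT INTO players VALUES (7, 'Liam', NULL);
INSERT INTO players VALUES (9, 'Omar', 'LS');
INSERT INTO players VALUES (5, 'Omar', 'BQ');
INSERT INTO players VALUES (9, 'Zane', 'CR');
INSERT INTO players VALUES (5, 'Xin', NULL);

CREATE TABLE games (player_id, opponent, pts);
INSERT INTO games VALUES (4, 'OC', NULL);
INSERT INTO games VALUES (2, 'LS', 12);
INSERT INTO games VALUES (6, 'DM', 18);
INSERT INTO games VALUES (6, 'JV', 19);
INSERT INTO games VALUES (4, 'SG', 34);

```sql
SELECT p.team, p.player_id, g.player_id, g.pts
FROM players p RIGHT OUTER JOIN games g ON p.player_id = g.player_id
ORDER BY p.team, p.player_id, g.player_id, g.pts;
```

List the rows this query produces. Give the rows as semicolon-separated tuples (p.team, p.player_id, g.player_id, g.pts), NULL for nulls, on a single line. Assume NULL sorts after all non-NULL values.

(NULL, NULL, 2, 12); (NULL, NULL, 4, 34); (NULL, NULL, 4, NULL); (NULL, NULL, 6, 18); (NULL, NULL, 6, 19)

RIGHT JOIN keeps every row from `games`; unmatched rows get NULL for `players`'s columns.
Matching on p.player_id = g.player_id.
- p row (player_id=7): no match.
- p row (player_id=9): no match.
- p row (player_id=5): no match.
- p row (player_id=9): no match.
- p row (player_id=5): no match.
- 5 g row(s) had no p match → kept, p columns NULL.
After projecting and ordering:
p.team | p.player_id | g.player_id | g.pts
NULL | NULL | 2 | 12
NULL | NULL | 4 | 34
NULL | NULL | 4 | NULL
NULL | NULL | 6 | 18
NULL | NULL | 6 | 19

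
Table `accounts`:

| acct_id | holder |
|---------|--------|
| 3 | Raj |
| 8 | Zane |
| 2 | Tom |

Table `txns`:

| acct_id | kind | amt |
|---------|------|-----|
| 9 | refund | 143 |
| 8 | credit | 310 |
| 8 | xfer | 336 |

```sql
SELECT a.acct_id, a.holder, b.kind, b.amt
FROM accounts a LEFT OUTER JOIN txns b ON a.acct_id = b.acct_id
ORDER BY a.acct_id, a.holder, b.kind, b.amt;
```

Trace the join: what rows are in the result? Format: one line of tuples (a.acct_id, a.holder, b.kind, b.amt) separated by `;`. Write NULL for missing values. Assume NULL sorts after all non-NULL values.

(2, Tom, NULL, NULL); (3, Raj, NULL, NULL); (8, Zane, credit, 310); (8, Zane, xfer, 336)

LEFT JOIN keeps every row from `accounts`; unmatched rows get NULL for `txns`'s columns.
Matching on a.acct_id = b.acct_id.
Matched pairs: 2; unmatched a rows kept: 2.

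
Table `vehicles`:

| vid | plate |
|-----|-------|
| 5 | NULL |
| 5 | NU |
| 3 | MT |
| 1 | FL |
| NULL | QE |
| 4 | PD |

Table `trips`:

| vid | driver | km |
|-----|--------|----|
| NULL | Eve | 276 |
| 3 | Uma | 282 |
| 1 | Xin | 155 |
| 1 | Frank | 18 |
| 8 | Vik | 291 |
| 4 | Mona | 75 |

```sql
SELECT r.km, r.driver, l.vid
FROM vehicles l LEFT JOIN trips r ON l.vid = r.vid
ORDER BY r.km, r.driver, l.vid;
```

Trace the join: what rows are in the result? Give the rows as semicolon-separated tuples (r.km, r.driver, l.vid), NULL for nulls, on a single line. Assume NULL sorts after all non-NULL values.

LEFT JOIN keeps every row from `vehicles`; unmatched rows get NULL for `trips`'s columns.
Matching on l.vid = r.vid. A NULL in a compared column never satisfies the condition.
- vid=5: no r row matches, row kept with r columns NULL.
- vid=5: no r row matches, row kept with r columns NULL.
- vid=3: 1 matching r row(s), so 1 row(s) emitted.
- vid=1: 2 matching r row(s), so 2 row(s) emitted.
- vid=NULL: no r row matches, row kept with r columns NULL.
- vid=4: 1 matching r row(s), so 1 row(s) emitted.
After projecting and ordering:
r.km | r.driver | l.vid
18 | Frank | 1
75 | Mona | 4
155 | Xin | 1
282 | Uma | 3
NULL | NULL | 5
NULL | NULL | 5
NULL | NULL | NULL

(18, Frank, 1); (75, Mona, 4); (155, Xin, 1); (282, Uma, 3); (NULL, NULL, 5); (NULL, NULL, 5); (NULL, NULL, NULL)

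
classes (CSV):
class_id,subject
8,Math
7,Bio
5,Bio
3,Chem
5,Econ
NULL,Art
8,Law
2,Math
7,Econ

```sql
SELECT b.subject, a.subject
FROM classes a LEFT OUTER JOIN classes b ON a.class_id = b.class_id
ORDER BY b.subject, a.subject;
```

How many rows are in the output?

15

LEFT JOIN keeps every row from `classes a`; unmatched rows get NULL for `classes b`'s columns.
Matching on a.class_id = b.class_id. A NULL in a compared column never satisfies the condition.
- class_id=8: 2 matching b row(s), so 2 row(s) emitted.
- class_id=7: 2 matching b row(s), so 2 row(s) emitted.
- class_id=5: 2 matching b row(s), so 2 row(s) emitted.
- class_id=3: 1 matching b row(s), so 1 row(s) emitted.
- class_id=5: 2 matching b row(s), so 2 row(s) emitted.
- class_id=NULL: no b row matches, row kept with b columns NULL.
- class_id=8: 2 matching b row(s), so 2 row(s) emitted.
- class_id=2: 1 matching b row(s), so 1 row(s) emitted.
- class_id=7: 2 matching b row(s), so 2 row(s) emitted.
Total: 14 matched + 1 padded = 15 rows.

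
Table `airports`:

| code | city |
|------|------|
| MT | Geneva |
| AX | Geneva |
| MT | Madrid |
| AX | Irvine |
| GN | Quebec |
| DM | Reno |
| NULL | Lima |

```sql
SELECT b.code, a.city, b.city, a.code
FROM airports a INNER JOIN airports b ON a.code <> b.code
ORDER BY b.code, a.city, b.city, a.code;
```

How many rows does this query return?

INNER JOIN keeps only pairs where the ON condition holds.
Matching on a.code <> b.code. A NULL in a compared column never satisfies the condition.
Matched pairs: 26.
Total: 26 rows.

26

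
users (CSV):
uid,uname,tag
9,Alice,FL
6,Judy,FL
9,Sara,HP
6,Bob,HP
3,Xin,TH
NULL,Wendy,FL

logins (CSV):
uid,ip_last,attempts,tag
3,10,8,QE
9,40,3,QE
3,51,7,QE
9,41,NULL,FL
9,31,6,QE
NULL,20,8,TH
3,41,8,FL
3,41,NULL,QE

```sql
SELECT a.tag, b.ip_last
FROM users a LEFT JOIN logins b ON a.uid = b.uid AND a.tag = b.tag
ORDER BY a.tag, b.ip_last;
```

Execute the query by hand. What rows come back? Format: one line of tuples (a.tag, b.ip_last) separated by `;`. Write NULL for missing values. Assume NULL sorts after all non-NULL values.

LEFT JOIN keeps every row from `users`; unmatched rows get NULL for `logins`'s columns.
Matching on a.uid = b.uid AND a.tag = b.tag. A NULL in a compared column never satisfies the condition.
- a row (uid=9, tag=FL): matches 1 b row(s) → 1 output row(s).
- a row (uid=6, tag=FL): no match → kept, b columns NULL.
- a row (uid=9, tag=HP): no match → kept, b columns NULL.
- a row (uid=6, tag=HP): no match → kept, b columns NULL.
- a row (uid=3, tag=TH): no match → kept, b columns NULL.
- a row (uid=NULL, tag=FL): no match → kept, b columns NULL.
After projecting and ordering:
a.tag | b.ip_last
FL | 41
FL | NULL
FL | NULL
HP | NULL
HP | NULL
TH | NULL

(FL, 41); (FL, NULL); (FL, NULL); (HP, NULL); (HP, NULL); (TH, NULL)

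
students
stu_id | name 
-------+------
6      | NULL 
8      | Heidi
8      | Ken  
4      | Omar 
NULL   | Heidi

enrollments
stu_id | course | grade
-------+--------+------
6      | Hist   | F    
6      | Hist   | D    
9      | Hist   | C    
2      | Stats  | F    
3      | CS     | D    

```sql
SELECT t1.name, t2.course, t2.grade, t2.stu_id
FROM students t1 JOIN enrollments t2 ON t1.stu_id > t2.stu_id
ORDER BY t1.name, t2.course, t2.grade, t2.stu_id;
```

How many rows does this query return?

INNER JOIN keeps only pairs where the ON condition holds.
Matching on t1.stu_id > t2.stu_id. A NULL in a compared column never satisfies the condition.
- stu_id=6: 2 matching t2 row(s), so 2 row(s) emitted.
- stu_id=8: 4 matching t2 row(s), so 4 row(s) emitted.
- stu_id=8: 4 matching t2 row(s), so 4 row(s) emitted.
- stu_id=4: 2 matching t2 row(s), so 2 row(s) emitted.
- stu_id=NULL: no matching t2 row, dropped.
Total: 12 rows.

12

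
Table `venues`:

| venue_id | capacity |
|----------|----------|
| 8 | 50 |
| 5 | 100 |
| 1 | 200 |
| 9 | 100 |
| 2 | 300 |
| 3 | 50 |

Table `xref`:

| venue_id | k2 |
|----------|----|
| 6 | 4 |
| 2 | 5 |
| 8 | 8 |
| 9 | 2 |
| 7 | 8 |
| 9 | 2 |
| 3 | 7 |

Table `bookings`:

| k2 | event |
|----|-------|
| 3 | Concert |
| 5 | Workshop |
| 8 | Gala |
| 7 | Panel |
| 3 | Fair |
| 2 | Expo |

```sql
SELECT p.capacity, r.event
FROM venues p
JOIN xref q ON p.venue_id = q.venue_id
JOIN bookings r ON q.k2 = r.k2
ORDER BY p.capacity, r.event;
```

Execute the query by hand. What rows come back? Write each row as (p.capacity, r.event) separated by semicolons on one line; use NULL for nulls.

(50, Gala); (50, Panel); (100, Expo); (100, Expo); (300, Workshop)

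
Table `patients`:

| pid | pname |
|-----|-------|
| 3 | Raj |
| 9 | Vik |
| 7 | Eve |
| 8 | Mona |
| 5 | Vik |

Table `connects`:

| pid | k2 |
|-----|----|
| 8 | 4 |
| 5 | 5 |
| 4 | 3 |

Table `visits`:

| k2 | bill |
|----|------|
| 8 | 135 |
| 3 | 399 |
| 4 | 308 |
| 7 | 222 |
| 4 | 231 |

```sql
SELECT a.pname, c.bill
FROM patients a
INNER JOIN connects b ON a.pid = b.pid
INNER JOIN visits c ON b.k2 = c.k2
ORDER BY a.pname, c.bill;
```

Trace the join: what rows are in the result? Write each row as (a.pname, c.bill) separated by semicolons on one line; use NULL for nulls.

(Mona, 231); (Mona, 308)

Step 1 — a INNER JOIN b on pid → 2 row(s).
Then INNER JOIN `visits c` on k2: keep only rows whose b.k2 appears in c.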